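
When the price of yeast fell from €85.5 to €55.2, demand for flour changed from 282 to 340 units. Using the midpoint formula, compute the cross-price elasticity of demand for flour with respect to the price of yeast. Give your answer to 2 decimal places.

-0.43

ΔQ_x = 340 − 282 = 58; ΔP_y = 55.2 − 85.5 = -30.3.
Midpoints: P̄_y = 70.35, Q̄_x = 311.0.
ε_xy = (ΔQ_x/ΔP_y)(P̄_y/Q̄_x) = (58/-30.3)(70.35/311.0).
ε_xy < 0, so the goods are complements.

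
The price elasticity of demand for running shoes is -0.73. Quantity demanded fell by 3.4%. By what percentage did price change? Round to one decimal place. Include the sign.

4.7%

%ΔP ≈ %ΔQ / ε = (-3.4%)/(-0.73) = 4.66%.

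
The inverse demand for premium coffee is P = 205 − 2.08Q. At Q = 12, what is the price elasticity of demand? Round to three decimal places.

-7.213

At Q = 12, P = 205 − 2.08(12) = 180.04.
dP/dQ = −2.08, so dQ/dP = 1/(−2.08) = -0.481.
ε = (dQ/dP)(P/Q) = (-0.481)(180.04/12).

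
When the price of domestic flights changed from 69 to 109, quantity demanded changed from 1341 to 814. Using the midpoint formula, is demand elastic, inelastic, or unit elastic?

elastic

Arc ε ≈ -1.088.
|ε| = 1.09 > 1.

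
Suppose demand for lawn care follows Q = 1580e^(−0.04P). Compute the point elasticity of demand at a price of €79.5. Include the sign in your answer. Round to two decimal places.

-3.18

At P = 79.5, Q = 65.705.
dQ/dP = −0.04·1580e^(−0.04P) = −0.04Q = -2.628.
ε = (dQ/dP)(P/Q) = (-2.628)(79.5/65.705).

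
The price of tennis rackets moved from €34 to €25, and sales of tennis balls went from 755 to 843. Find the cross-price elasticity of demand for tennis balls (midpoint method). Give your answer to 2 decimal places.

-0.36

ΔQ_x = 843 − 755 = 88; ΔP_y = 25 − 34 = -9.
Midpoints: P̄_y = 29.50, Q̄_x = 799.0.
ε_xy = (ΔQ_x/ΔP_y)(P̄_y/Q̄_x) = (88/-9)(29.50/799.0).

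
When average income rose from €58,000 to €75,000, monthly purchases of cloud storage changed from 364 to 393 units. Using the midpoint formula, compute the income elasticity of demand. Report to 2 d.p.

ΔQ = 29, ΔI = 17000. Midpoints: Ī = 66,500, Q̄ = 378.5.
ε_I = (ΔQ/ΔI)(Ī/Q̄) = (29/17000)(66500/378.5).

0.30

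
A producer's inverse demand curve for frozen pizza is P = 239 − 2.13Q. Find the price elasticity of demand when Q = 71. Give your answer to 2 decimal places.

-0.58

At Q = 71, P = 239 − 2.13(71) = 87.77.
dP/dQ = −2.13, so dQ/dP = 1/(−2.13) = -0.469.
ε = (dQ/dP)(P/Q) = (-0.469)(87.77/71).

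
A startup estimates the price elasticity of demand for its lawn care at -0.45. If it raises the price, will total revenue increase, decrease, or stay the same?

increase

|ε| = 0.45 < 1, so demand is inelastic. A price rise therefore raises total revenue.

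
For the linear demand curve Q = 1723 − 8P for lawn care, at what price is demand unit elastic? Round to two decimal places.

For linear demand Q = a − bP, ε = −bP/(a − bP). |ε| = 1 when bP = a − bP, i.e. P = a/(2b).
P = 1723/(2·8) = 1723/16 = 107.6875.

107.69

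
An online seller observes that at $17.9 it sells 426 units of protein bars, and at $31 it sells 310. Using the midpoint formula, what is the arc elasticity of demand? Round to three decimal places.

-0.588

ΔQ = 310 − 426 = -116; ΔP = 31 − 17.9 = 13.1.
Midpoints: P̄ = 24.45, Q̄ = 368.0.
ε = (ΔQ/ΔP)(P̄/Q̄) = (-116/13.1)(24.45/368.0).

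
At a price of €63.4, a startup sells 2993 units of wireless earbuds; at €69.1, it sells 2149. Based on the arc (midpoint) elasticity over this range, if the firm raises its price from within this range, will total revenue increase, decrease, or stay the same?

Arc ε = (-844/5.7)(66.25/2571.0) ≈ -3.815.
|ε| = 3.82 > 1, so demand is elastic. A price rise therefore reduces total revenue.

decrease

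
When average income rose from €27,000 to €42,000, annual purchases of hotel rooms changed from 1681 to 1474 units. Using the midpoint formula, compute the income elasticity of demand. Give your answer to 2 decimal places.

ΔQ = -207, ΔI = 15000. Midpoints: Ī = 34,500, Q̄ = 1577.5.
ε_I = (ΔQ/ΔI)(Ī/Q̄) = (-207/15000)(34500/1577.5).

-0.30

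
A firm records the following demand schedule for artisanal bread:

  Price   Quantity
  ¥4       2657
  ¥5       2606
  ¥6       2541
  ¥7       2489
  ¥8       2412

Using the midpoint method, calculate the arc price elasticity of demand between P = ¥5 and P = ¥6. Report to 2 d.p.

At P = 5, Q = 2606; at P = 6, Q = 2541.
ΔQ = -65, ΔP = 1. Midpoints: P̄ = 5.50, Q̄ = 2573.5.
ε = (ΔQ/ΔP)(P̄/Q̄) = (-65/1)(5.50/2573.5).

-0.14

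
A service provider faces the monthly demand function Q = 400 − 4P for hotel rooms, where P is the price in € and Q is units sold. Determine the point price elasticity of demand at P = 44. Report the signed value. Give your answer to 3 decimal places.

-0.786

At P = 44, Q = 224.
dQ/dP = −4.
ε = (dQ/dP)(P/Q) = (-4)(44/224).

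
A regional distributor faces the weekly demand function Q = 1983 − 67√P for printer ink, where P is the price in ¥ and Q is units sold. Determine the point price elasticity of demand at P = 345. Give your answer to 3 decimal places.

-0.843

At P = 345, Q = 738.530.
dQ/dP = −67/(2√P) = -1.804.
ε = (dQ/dP)(P/Q) = (-1.804)(345/738.530).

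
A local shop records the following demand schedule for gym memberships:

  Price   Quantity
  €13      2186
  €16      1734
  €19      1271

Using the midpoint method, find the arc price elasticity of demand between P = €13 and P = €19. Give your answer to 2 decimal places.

-1.41

At P = 13, Q = 2186; at P = 19, Q = 1271.
ΔQ = -915, ΔP = 6. Midpoints: P̄ = 16.00, Q̄ = 1728.5.
ε = (ΔQ/ΔP)(P̄/Q̄) = (-915/6)(16.00/1728.5).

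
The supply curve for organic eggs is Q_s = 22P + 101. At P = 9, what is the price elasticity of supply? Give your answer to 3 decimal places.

0.662

At P = 9, Q_s = 299.
dQ_s/dP = 22.
ε_s = (dQ_s/dP)(P/Q_s) = (22)(9/299).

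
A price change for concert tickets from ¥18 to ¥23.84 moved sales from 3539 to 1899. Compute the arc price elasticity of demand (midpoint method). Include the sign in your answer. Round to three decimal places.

ΔQ = 1899 − 3539 = -1640; ΔP = 23.84 − 18 = 5.84.
Midpoints: P̄ = 20.92, Q̄ = 2719.0.
ε = (ΔQ/ΔP)(P̄/Q̄) = (-1640/5.84)(20.92/2719.0).

-2.161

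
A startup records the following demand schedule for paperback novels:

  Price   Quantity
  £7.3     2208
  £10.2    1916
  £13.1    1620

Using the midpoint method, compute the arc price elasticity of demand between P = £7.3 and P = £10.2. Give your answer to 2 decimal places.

At P = 7.3, Q = 2208; at P = 10.2, Q = 1916.
ΔQ = -292, ΔP = 2.9. Midpoints: P̄ = 8.75, Q̄ = 2062.0.
ε = (ΔQ/ΔP)(P̄/Q̄) = (-292/2.9)(8.75/2062.0).

-0.43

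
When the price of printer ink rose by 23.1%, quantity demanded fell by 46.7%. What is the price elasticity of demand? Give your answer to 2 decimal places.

ε = %ΔQ / %ΔP = (-46.7)/(23.1) = -2.022.

-2.02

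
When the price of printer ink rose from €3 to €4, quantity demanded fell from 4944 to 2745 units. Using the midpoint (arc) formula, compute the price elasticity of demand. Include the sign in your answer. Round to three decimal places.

-2.002

ΔQ = 2745 − 4944 = -2199; ΔP = 4 − 3 = 1.
Midpoints: P̄ = 3.50, Q̄ = 3844.5.
ε = (ΔQ/ΔP)(P̄/Q̄) = (-2199/1)(3.50/3844.5).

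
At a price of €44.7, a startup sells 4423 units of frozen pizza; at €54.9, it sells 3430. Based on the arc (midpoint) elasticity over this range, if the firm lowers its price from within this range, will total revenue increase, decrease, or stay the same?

increase

Arc ε = (-993/10.2)(49.80/3926.5) ≈ -1.235.
|ε| = 1.23 > 1, so demand is elastic. A price cut therefore raises total revenue.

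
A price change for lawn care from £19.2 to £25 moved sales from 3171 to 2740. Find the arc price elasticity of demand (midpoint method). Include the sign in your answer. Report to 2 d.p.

ΔQ = 2740 − 3171 = -431; ΔP = 25 − 19.2 = 5.8.
Midpoints: P̄ = 22.10, Q̄ = 2955.5.
ε = (ΔQ/ΔP)(P̄/Q̄) = (-431/5.8)(22.10/2955.5).

-0.56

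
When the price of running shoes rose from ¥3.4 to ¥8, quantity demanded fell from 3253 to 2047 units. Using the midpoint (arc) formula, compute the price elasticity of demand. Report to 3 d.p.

ΔQ = 2047 − 3253 = -1206; ΔP = 8 − 3.4 = 4.6.
Midpoints: P̄ = 5.70, Q̄ = 2650.0.
ε = (ΔQ/ΔP)(P̄/Q̄) = (-1206/4.6)(5.70/2650.0).

-0.564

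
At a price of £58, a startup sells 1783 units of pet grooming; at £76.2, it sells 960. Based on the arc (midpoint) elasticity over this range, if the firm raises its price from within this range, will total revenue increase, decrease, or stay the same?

Arc ε = (-823/18.2)(67.10/1371.5) ≈ -2.212.
|ε| = 2.21 > 1, so demand is elastic. A price rise therefore reduces total revenue.

decrease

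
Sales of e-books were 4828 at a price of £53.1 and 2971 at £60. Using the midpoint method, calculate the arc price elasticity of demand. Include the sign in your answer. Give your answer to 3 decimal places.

-3.903

ΔQ = 2971 − 4828 = -1857; ΔP = 60 − 53.1 = 6.9.
Midpoints: P̄ = 56.55, Q̄ = 3899.5.
ε = (ΔQ/ΔP)(P̄/Q̄) = (-1857/6.9)(56.55/3899.5).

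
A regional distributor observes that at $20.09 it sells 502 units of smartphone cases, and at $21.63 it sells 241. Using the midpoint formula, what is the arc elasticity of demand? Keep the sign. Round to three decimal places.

ΔQ = 241 − 502 = -261; ΔP = 21.63 − 20.09 = 1.54.
Midpoints: P̄ = 20.86, Q̄ = 371.5.
ε = (ΔQ/ΔP)(P̄/Q̄) = (-261/1.54)(20.86/371.5).

-9.516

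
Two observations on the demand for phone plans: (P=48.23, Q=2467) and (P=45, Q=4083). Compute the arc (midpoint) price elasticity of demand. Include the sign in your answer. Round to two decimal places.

ΔQ = 4083 − 2467 = 1616; ΔP = 45 − 48.23 = -3.23.
Midpoints: P̄ = 46.61, Q̄ = 3275.0.
ε = (ΔQ/ΔP)(P̄/Q̄) = (1616/-3.23)(46.61/3275.0).

-7.12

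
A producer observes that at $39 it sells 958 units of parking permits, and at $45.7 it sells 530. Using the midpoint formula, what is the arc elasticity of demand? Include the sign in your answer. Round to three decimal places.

ΔQ = 530 − 958 = -428; ΔP = 45.7 − 39 = 6.7.
Midpoints: P̄ = 42.35, Q̄ = 744.0.
ε = (ΔQ/ΔP)(P̄/Q̄) = (-428/6.7)(42.35/744.0).

-3.636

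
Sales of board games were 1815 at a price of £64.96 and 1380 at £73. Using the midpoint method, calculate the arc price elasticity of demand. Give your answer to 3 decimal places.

ΔQ = 1380 − 1815 = -435; ΔP = 73 − 64.96 = 8.04.
Midpoints: P̄ = 68.98, Q̄ = 1597.5.
ε = (ΔQ/ΔP)(P̄/Q̄) = (-435/8.04)(68.98/1597.5).

-2.336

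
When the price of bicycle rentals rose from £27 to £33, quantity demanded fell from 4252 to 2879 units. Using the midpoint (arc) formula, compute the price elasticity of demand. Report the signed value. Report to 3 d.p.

-1.925

ΔQ = 2879 − 4252 = -1373; ΔP = 33 − 27 = 6.
Midpoints: P̄ = 30.00, Q̄ = 3565.5.
ε = (ΔQ/ΔP)(P̄/Q̄) = (-1373/6)(30.00/3565.5).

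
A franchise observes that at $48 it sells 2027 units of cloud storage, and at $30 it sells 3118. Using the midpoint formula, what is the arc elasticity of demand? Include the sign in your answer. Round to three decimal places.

-0.919

ΔQ = 3118 − 2027 = 1091; ΔP = 30 − 48 = -18.
Midpoints: P̄ = 39.00, Q̄ = 2572.5.
ε = (ΔQ/ΔP)(P̄/Q̄) = (1091/-18)(39.00/2572.5).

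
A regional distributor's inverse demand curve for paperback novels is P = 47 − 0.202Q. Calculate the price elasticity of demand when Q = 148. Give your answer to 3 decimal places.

At Q = 148, P = 47 − 0.202(148) = 17.10.
dP/dQ = −0.202, so dQ/dP = 1/(−0.202) = -4.950.
ε = (dQ/dP)(P/Q) = (-4.950)(17.10/148).

-0.572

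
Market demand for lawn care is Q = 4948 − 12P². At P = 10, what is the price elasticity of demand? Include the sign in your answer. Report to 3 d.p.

At P = 10, Q = 3748.
dQ/dP = −24P = -240.
ε = (dQ/dP)(P/Q) = (-240)(10/3748).
|ε| < 1, so demand is inelastic at this price.

-0.640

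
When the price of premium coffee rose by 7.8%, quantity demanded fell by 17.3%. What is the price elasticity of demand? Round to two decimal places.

-2.22

ε = %ΔQ / %ΔP = (-17.3)/(7.8) = -2.218.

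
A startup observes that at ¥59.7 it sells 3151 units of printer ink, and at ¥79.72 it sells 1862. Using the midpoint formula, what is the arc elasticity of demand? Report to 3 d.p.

ΔQ = 1862 − 3151 = -1289; ΔP = 79.72 − 59.7 = 20.02.
Midpoints: P̄ = 69.71, Q̄ = 2506.5.
ε = (ΔQ/ΔP)(P̄/Q̄) = (-1289/20.02)(69.71/2506.5).

-1.791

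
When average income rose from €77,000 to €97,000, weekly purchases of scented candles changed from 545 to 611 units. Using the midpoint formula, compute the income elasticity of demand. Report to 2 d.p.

0.50

ΔQ = 66, ΔI = 20000. Midpoints: Ī = 87,000, Q̄ = 578.0.
ε_I = (ΔQ/ΔI)(Ī/Q̄) = (66/20000)(87000/578.0).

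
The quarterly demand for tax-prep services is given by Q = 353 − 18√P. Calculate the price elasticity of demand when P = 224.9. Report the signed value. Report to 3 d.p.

At P = 224.9, Q = 83.060.
dQ/dP = −18/(2√P) = -0.600.
ε = (dQ/dP)(P/Q) = (-0.600)(224.9/83.060).

-1.625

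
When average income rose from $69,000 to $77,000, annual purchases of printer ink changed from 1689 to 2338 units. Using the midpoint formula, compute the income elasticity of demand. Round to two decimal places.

ΔQ = 649, ΔI = 8000. Midpoints: Ī = 73,000, Q̄ = 2013.5.
ε_I = (ΔQ/ΔI)(Ī/Q̄) = (649/8000)(73000/2013.5).

2.94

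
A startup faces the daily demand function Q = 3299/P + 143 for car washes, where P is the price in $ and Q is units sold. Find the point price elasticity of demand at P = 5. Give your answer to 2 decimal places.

-0.82

At P = 5, Q = 802.800.
dQ/dP = −3299/P² = -131.960.
ε = (dQ/dP)(P/Q) = (-131.960)(5/802.800).
|ε| < 1, so demand is inelastic at this price.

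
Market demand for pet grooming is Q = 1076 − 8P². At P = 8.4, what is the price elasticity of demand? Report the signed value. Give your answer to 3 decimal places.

-2.207

At P = 8.4, Q = 511.520.
dQ/dP = −16P = -134.400.
ε = (dQ/dP)(P/Q) = (-134.400)(8.4/511.520).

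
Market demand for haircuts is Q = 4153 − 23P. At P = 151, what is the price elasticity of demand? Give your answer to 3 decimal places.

At P = 151, Q = 680.
dQ/dP = −23.
ε = (dQ/dP)(P/Q) = (-23)(151/680).
|ε| > 1, so demand is elastic at this price.

-5.107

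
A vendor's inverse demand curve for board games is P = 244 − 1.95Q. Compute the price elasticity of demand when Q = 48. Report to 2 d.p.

At Q = 48, P = 244 − 1.95(48) = 150.40.
dP/dQ = −1.95, so dQ/dP = 1/(−1.95) = -0.513.
ε = (dQ/dP)(P/Q) = (-0.513)(150.40/48).

-1.61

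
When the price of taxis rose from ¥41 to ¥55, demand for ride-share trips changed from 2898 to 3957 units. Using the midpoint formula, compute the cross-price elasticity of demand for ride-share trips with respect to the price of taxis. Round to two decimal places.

1.06

ΔQ_x = 3957 − 2898 = 1059; ΔP_y = 55 − 41 = 14.
Midpoints: P̄_y = 48.00, Q̄_x = 3427.5.
ε_xy = (ΔQ_x/ΔP_y)(P̄_y/Q̄_x) = (1059/14)(48.00/3427.5).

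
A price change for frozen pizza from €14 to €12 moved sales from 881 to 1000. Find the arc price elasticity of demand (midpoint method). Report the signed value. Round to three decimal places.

-0.822

ΔQ = 1000 − 881 = 119; ΔP = 12 − 14 = -2.
Midpoints: P̄ = 13.00, Q̄ = 940.5.
ε = (ΔQ/ΔP)(P̄/Q̄) = (119/-2)(13.00/940.5).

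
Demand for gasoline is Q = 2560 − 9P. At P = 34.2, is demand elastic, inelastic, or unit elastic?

Q = 2252.200, dQ/dP = -9.
ε = (dQ/dP)(P/Q) ≈ -0.137.
|ε| = 0.14 < 1.

inelastic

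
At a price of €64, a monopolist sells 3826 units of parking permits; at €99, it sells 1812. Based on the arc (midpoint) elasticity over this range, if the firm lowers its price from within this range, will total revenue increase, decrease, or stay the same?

increase

Arc ε = (-2014/35)(81.50/2819.0) ≈ -1.664.
|ε| = 1.66 > 1, so demand is elastic. A price cut therefore raises total revenue.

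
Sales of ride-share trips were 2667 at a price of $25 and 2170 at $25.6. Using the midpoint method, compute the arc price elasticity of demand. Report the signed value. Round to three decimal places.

ΔQ = 2170 − 2667 = -497; ΔP = 25.6 − 25 = 0.6.
Midpoints: P̄ = 25.30, Q̄ = 2418.5.
ε = (ΔQ/ΔP)(P̄/Q̄) = (-497/0.6)(25.30/2418.5).

-8.665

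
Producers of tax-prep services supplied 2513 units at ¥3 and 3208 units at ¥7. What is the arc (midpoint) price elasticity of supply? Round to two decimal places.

ΔQ = 3208 − 2513 = 695; ΔP = 7 − 3 = 4.
Midpoints: P̄ = 5.00, Q̄ = 2860.5.
ε_s = (ΔQ/ΔP)(P̄/Q̄) = (695/4)(5.00/2860.5).

0.30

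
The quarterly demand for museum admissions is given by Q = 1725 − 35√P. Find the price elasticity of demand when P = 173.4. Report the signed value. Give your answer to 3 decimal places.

At P = 173.4, Q = 1264.115.
dQ/dP = −35/(2√P) = -1.329.
ε = (dQ/dP)(P/Q) = (-1.329)(173.4/1264.115).
|ε| < 1, so demand is inelastic at this price.

-0.182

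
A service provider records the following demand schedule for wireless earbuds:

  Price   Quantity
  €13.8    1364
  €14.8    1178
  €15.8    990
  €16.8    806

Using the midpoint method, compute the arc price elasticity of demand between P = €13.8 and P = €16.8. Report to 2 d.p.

-2.62

At P = 13.8, Q = 1364; at P = 16.8, Q = 806.
ΔQ = -558, ΔP = 3.0. Midpoints: P̄ = 15.30, Q̄ = 1085.0.
ε = (ΔQ/ΔP)(P̄/Q̄) = (-558/3.0)(15.30/1085.0).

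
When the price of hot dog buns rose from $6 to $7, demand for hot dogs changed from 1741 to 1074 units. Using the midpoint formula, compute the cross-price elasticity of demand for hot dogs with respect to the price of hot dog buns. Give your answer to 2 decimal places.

ΔQ_x = 1074 − 1741 = -667; ΔP_y = 7 − 6 = 1.
Midpoints: P̄_y = 6.50, Q̄_x = 1407.5.
ε_xy = (ΔQ_x/ΔP_y)(P̄_y/Q̄_x) = (-667/1)(6.50/1407.5).
ε_xy < 0, so the goods are complements.

-3.08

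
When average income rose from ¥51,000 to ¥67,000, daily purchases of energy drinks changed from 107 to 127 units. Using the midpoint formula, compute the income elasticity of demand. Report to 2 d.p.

0.63

ΔQ = 20, ΔI = 16000. Midpoints: Ī = 59,000, Q̄ = 117.0.
ε_I = (ΔQ/ΔI)(Ī/Q̄) = (20/16000)(59000/117.0).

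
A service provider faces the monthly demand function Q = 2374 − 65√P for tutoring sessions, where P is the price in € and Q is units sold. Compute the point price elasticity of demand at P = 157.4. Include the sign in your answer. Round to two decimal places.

At P = 157.4, Q = 1558.515.
dQ/dP = −65/(2√P) = -2.590.
ε = (dQ/dP)(P/Q) = (-2.590)(157.4/1558.515).
|ε| < 1, so demand is inelastic at this price.

-0.26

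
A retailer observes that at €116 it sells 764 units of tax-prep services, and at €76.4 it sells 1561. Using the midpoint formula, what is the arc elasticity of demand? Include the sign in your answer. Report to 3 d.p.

ΔQ = 1561 − 764 = 797; ΔP = 76.4 − 116 = -39.6.
Midpoints: P̄ = 96.20, Q̄ = 1162.5.
ε = (ΔQ/ΔP)(P̄/Q̄) = (797/-39.6)(96.20/1162.5).

-1.666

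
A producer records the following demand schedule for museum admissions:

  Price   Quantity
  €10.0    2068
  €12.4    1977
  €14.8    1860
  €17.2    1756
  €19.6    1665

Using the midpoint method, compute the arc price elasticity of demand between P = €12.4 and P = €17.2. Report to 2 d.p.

-0.37

At P = 12.4, Q = 1977; at P = 17.2, Q = 1756.
ΔQ = -221, ΔP = 4.8. Midpoints: P̄ = 14.80, Q̄ = 1866.5.
ε = (ΔQ/ΔP)(P̄/Q̄) = (-221/4.8)(14.80/1866.5).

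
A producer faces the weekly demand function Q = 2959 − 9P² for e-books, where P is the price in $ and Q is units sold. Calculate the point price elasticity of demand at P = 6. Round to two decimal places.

At P = 6, Q = 2635.
dQ/dP = −18P = -108.
ε = (dQ/dP)(P/Q) = (-108)(6/2635).

-0.25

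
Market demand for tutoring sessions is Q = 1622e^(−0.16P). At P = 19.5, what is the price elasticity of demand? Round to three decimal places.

-3.120

At P = 19.5, Q = 71.623.
dQ/dP = −0.16·1622e^(−0.16P) = −0.16Q = -11.460.
ε = (dQ/dP)(P/Q) = (-11.460)(19.5/71.623).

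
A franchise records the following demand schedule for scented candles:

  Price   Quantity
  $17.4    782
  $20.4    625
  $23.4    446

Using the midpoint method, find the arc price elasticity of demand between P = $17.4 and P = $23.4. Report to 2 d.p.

At P = 17.4, Q = 782; at P = 23.4, Q = 446.
ΔQ = -336, ΔP = 6.0. Midpoints: P̄ = 20.40, Q̄ = 614.0.
ε = (ΔQ/ΔP)(P̄/Q̄) = (-336/6.0)(20.40/614.0).

-1.86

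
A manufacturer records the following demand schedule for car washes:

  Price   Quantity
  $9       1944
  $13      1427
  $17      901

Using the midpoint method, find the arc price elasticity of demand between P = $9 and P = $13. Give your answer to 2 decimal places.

At P = 9, Q = 1944; at P = 13, Q = 1427.
ΔQ = -517, ΔP = 4. Midpoints: P̄ = 11.00, Q̄ = 1685.5.
ε = (ΔQ/ΔP)(P̄/Q̄) = (-517/4)(11.00/1685.5).

-0.84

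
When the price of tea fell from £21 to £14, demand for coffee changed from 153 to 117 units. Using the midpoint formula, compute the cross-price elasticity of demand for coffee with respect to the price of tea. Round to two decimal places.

ΔQ_x = 117 − 153 = -36; ΔP_y = 14 − 21 = -7.
Midpoints: P̄_y = 17.50, Q̄_x = 135.0.
ε_xy = (ΔQ_x/ΔP_y)(P̄_y/Q̄_x) = (-36/-7)(17.50/135.0).

0.67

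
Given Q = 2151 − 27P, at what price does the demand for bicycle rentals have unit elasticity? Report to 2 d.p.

For linear demand Q = a − bP, ε = −bP/(a − bP). |ε| = 1 when bP = a − bP, i.e. P = a/(2b).
P = 2151/(2·27) = 2151/54 = 39.8333.

39.83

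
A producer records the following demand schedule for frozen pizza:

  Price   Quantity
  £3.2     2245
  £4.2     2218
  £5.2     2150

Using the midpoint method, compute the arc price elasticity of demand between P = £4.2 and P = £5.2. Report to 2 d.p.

At P = 4.2, Q = 2218; at P = 5.2, Q = 2150.
ΔQ = -68, ΔP = 1.0. Midpoints: P̄ = 4.70, Q̄ = 2184.0.
ε = (ΔQ/ΔP)(P̄/Q̄) = (-68/1.0)(4.70/2184.0).

-0.15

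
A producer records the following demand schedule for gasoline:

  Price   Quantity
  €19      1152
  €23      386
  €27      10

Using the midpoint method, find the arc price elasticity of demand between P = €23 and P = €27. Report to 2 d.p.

At P = 23, Q = 386; at P = 27, Q = 10.
ΔQ = -376, ΔP = 4. Midpoints: P̄ = 25.00, Q̄ = 198.0.
ε = (ΔQ/ΔP)(P̄/Q̄) = (-376/4)(25.00/198.0).

-11.87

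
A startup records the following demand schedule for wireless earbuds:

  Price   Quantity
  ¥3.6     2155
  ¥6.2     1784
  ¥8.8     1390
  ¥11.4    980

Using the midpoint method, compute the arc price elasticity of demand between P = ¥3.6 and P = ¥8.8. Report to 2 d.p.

-0.51

At P = 3.6, Q = 2155; at P = 8.8, Q = 1390.
ΔQ = -765, ΔP = 5.2. Midpoints: P̄ = 6.20, Q̄ = 1772.5.
ε = (ΔQ/ΔP)(P̄/Q̄) = (-765/5.2)(6.20/1772.5).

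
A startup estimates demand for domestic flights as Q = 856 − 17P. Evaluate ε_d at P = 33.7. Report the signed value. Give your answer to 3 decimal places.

-2.024

At P = 33.7, Q = 283.100.
dQ/dP = −17.
ε = (dQ/dP)(P/Q) = (-17)(33.7/283.100).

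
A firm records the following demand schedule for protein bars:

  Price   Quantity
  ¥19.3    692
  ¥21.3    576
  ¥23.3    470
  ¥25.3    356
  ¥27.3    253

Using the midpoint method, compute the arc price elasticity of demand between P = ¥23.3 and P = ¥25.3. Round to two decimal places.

-3.35

At P = 23.3, Q = 470; at P = 25.3, Q = 356.
ΔQ = -114, ΔP = 2.0. Midpoints: P̄ = 24.30, Q̄ = 413.0.
ε = (ΔQ/ΔP)(P̄/Q̄) = (-114/2.0)(24.30/413.0).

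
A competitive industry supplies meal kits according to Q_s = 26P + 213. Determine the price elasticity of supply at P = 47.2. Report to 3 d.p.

At P = 47.2, Q_s = 1440.20.
dQ_s/dP = 26.
ε_s = (dQ_s/dP)(P/Q_s) = (26)(47.2/1440.20).

0.852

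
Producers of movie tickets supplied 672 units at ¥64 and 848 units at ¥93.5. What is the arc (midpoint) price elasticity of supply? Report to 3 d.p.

0.618

ΔQ = 848 − 672 = 176; ΔP = 93.5 − 64 = 29.5.
Midpoints: P̄ = 78.75, Q̄ = 760.0.
ε_s = (ΔQ/ΔP)(P̄/Q̄) = (176/29.5)(78.75/760.0).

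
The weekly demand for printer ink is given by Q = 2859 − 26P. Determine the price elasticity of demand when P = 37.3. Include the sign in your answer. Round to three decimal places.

At P = 37.3, Q = 1889.200.
dQ/dP = −26.
ε = (dQ/dP)(P/Q) = (-26)(37.3/1889.200).
|ε| < 1, so demand is inelastic at this price.

-0.513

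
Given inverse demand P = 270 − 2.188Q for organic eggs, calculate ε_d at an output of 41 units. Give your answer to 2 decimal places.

-2.01

At Q = 41, P = 270 − 2.188(41) = 180.29.
dP/dQ = −2.188, so dQ/dP = 1/(−2.188) = -0.457.
ε = (dQ/dP)(P/Q) = (-0.457)(180.29/41).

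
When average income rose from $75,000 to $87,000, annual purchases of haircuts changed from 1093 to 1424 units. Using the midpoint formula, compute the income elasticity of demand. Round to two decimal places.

1.78

ΔQ = 331, ΔI = 12000. Midpoints: Ī = 81,000, Q̄ = 1258.5.
ε_I = (ΔQ/ΔI)(Ī/Q̄) = (331/12000)(81000/1258.5).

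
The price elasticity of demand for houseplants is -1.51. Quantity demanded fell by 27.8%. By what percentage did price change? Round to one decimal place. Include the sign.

%ΔP ≈ %ΔQ / ε = (-27.8%)/(-1.51) = 18.41%.

18.4%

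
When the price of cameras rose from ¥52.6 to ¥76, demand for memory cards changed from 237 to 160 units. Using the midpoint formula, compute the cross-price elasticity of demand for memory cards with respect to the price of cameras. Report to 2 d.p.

ΔQ_x = 160 − 237 = -77; ΔP_y = 76 − 52.6 = 23.4.
Midpoints: P̄_y = 64.30, Q̄_x = 198.5.
ε_xy = (ΔQ_x/ΔP_y)(P̄_y/Q̄_x) = (-77/23.4)(64.30/198.5).

-1.07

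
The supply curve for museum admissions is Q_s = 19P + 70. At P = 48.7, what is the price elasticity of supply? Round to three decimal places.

0.930

At P = 48.7, Q_s = 995.30.
dQ_s/dP = 19.
ε_s = (dQ_s/dP)(P/Q_s) = (19)(48.7/995.30).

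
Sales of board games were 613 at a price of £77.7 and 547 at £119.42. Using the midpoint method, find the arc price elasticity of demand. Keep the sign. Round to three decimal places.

-0.269

ΔQ = 547 − 613 = -66; ΔP = 119.42 − 77.7 = 41.72.
Midpoints: P̄ = 98.56, Q̄ = 580.0.
ε = (ΔQ/ΔP)(P̄/Q̄) = (-66/41.72)(98.56/580.0).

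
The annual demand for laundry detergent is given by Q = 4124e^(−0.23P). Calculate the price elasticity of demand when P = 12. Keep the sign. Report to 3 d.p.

At P = 12, Q = 261.015.
dQ/dP = −0.23·4124e^(−0.23P) = −0.23Q = -60.034.
ε = (dQ/dP)(P/Q) = (-60.034)(12/261.015).
|ε| > 1, so demand is elastic at this price.

-2.760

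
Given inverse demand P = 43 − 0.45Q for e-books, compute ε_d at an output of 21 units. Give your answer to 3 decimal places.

At Q = 21, P = 43 − 0.45(21) = 33.55.
dP/dQ = −0.45, so dQ/dP = 1/(−0.45) = -2.222.
ε = (dQ/dP)(P/Q) = (-2.222)(33.55/21).

-3.550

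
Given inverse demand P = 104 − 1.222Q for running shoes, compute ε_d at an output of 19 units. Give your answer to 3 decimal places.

-3.479

At Q = 19, P = 104 − 1.222(19) = 80.78.
dP/dQ = −1.222, so dQ/dP = 1/(−1.222) = -0.818.
ε = (dQ/dP)(P/Q) = (-0.818)(80.78/19).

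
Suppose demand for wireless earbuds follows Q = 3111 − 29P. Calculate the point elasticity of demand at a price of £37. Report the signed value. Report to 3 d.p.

-0.526

At P = 37, Q = 2038.
dQ/dP = −29.
ε = (dQ/dP)(P/Q) = (-29)(37/2038).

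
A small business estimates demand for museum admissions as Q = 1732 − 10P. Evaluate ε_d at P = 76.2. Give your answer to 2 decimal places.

-0.79

At P = 76.2, Q = 970.
dQ/dP = −10.
ε = (dQ/dP)(P/Q) = (-10)(76.2/970).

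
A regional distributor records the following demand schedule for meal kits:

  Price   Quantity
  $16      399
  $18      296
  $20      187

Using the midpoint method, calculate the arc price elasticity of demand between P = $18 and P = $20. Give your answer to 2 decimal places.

At P = 18, Q = 296; at P = 20, Q = 187.
ΔQ = -109, ΔP = 2. Midpoints: P̄ = 19.00, Q̄ = 241.5.
ε = (ΔQ/ΔP)(P̄/Q̄) = (-109/2)(19.00/241.5).

-4.29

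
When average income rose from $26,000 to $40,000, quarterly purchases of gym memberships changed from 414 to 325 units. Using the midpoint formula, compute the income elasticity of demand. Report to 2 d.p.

ΔQ = -89, ΔI = 14000. Midpoints: Ī = 33,000, Q̄ = 369.5.
ε_I = (ΔQ/ΔI)(Ī/Q̄) = (-89/14000)(33000/369.5).
ε_I < 0, so the good is inferior.

-0.57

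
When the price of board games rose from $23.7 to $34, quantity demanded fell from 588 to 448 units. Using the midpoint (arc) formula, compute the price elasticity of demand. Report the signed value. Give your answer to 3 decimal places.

ΔQ = 448 − 588 = -140; ΔP = 34 − 23.7 = 10.3.
Midpoints: P̄ = 28.85, Q̄ = 518.0.
ε = (ΔQ/ΔP)(P̄/Q̄) = (-140/10.3)(28.85/518.0).

-0.757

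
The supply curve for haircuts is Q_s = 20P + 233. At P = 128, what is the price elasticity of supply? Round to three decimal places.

At P = 128, Q_s = 2793.
dQ_s/dP = 20.
ε_s = (dQ_s/dP)(P/Q_s) = (20)(128/2793).

0.917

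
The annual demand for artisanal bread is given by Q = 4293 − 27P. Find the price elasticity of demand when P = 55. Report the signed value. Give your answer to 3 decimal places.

At P = 55, Q = 2808.
dQ/dP = −27.
ε = (dQ/dP)(P/Q) = (-27)(55/2808).
|ε| < 1, so demand is inelastic at this price.

-0.529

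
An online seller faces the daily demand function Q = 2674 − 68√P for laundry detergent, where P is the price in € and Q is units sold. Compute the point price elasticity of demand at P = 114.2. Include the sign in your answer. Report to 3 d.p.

At P = 114.2, Q = 1947.322.
dQ/dP = −68/(2√P) = -3.182.
ε = (dQ/dP)(P/Q) = (-3.182)(114.2/1947.322).
|ε| < 1, so demand is inelastic at this price.

-0.187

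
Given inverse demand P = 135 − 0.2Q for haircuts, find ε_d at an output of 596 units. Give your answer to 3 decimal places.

-0.133

At Q = 596, P = 135 − 0.2(596) = 15.80.
dP/dQ = −0.2, so dQ/dP = 1/(−0.2) = -5.000.
ε = (dQ/dP)(P/Q) = (-5.000)(15.80/596).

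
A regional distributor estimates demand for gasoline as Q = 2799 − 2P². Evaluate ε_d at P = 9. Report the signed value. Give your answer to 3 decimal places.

-0.123

At P = 9, Q = 2637.
dQ/dP = −4P = -36.
ε = (dQ/dP)(P/Q) = (-36)(9/2637).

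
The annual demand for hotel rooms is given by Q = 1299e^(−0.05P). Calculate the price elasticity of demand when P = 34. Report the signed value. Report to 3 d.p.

-1.700

At P = 34, Q = 237.306.
dQ/dP = −0.05·1299e^(−0.05P) = −0.05Q = -11.865.
ε = (dQ/dP)(P/Q) = (-11.865)(34/237.306).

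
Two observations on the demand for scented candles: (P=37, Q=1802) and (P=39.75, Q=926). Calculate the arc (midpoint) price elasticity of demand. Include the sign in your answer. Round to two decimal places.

ΔQ = 926 − 1802 = -876; ΔP = 39.75 − 37 = 2.75.
Midpoints: P̄ = 38.38, Q̄ = 1364.0.
ε = (ΔQ/ΔP)(P̄/Q̄) = (-876/2.75)(38.38/1364.0).

-8.96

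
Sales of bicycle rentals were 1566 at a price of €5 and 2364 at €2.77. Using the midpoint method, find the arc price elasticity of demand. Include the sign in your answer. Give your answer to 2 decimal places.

ΔQ = 2364 − 1566 = 798; ΔP = 2.77 − 5 = -2.23.
Midpoints: P̄ = 3.88, Q̄ = 1965.0.
ε = (ΔQ/ΔP)(P̄/Q̄) = (798/-2.23)(3.88/1965.0).

-0.71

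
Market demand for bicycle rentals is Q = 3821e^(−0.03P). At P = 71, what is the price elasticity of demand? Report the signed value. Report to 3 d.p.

At P = 71, Q = 454.077.
dQ/dP = −0.03·3821e^(−0.03P) = −0.03Q = -13.622.
ε = (dQ/dP)(P/Q) = (-13.622)(71/454.077).

-2.130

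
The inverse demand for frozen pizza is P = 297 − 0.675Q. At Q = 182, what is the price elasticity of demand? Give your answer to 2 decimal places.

-1.42

At Q = 182, P = 297 − 0.675(182) = 174.15.
dP/dQ = −0.675, so dQ/dP = 1/(−0.675) = -1.481.
ε = (dQ/dP)(P/Q) = (-1.481)(174.15/182).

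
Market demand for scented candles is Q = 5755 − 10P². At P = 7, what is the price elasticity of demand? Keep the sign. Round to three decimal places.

At P = 7, Q = 5265.
dQ/dP = −20P = -140.
ε = (dQ/dP)(P/Q) = (-140)(7/5265).
|ε| < 1, so demand is inelastic at this price.

-0.186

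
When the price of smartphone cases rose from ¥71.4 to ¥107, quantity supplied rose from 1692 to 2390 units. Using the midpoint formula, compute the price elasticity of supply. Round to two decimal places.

ΔQ = 2390 − 1692 = 698; ΔP = 107 − 71.4 = 35.6.
Midpoints: P̄ = 89.20, Q̄ = 2041.0.
ε_s = (ΔQ/ΔP)(P̄/Q̄) = (698/35.6)(89.20/2041.0).

0.86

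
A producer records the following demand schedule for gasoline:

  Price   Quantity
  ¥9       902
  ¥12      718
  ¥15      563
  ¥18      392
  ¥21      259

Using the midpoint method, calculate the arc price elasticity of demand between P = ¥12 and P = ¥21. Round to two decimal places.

At P = 12, Q = 718; at P = 21, Q = 259.
ΔQ = -459, ΔP = 9. Midpoints: P̄ = 16.50, Q̄ = 488.5.
ε = (ΔQ/ΔP)(P̄/Q̄) = (-459/9)(16.50/488.5).

-1.72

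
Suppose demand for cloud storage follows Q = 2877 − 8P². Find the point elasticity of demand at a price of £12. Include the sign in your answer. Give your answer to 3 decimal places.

-1.336

At P = 12, Q = 1725.
dQ/dP = −16P = -192.
ε = (dQ/dP)(P/Q) = (-192)(12/1725).
|ε| > 1, so demand is elastic at this price.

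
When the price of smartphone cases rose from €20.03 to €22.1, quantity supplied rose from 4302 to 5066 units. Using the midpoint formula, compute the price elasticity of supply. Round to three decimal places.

1.660

ΔQ = 5066 − 4302 = 764; ΔP = 22.1 − 20.03 = 2.07.
Midpoints: P̄ = 21.07, Q̄ = 4684.0.
ε_s = (ΔQ/ΔP)(P̄/Q̄) = (764/2.07)(21.07/4684.0).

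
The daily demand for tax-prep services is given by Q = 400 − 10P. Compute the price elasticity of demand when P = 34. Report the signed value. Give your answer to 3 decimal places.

At P = 34, Q = 60.
dQ/dP = −10.
ε = (dQ/dP)(P/Q) = (-10)(34/60).
|ε| > 1, so demand is elastic at this price.

-5.667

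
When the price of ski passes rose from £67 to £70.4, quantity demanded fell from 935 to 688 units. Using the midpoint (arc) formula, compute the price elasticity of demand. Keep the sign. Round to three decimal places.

-6.150

ΔQ = 688 − 935 = -247; ΔP = 70.4 − 67 = 3.4.
Midpoints: P̄ = 68.70, Q̄ = 811.5.
ε = (ΔQ/ΔP)(P̄/Q̄) = (-247/3.4)(68.70/811.5).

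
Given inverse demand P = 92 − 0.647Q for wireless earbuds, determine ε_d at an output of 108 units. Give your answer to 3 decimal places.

At Q = 108, P = 92 − 0.647(108) = 22.12.
dP/dQ = −0.647, so dQ/dP = 1/(−0.647) = -1.546.
ε = (dQ/dP)(P/Q) = (-1.546)(22.12/108).

-0.317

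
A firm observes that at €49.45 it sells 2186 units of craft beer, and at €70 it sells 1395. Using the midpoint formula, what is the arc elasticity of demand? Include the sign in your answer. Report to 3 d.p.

ΔQ = 1395 − 2186 = -791; ΔP = 70 − 49.45 = 20.55.
Midpoints: P̄ = 59.73, Q̄ = 1790.5.
ε = (ΔQ/ΔP)(P̄/Q̄) = (-791/20.55)(59.73/1790.5).

-1.284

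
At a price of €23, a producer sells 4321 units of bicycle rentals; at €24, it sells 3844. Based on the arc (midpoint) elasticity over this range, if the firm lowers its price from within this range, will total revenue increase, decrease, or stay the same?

Arc ε = (-477/1)(23.50/4082.5) ≈ -2.746.
|ε| = 2.75 > 1, so demand is elastic. A price cut therefore raises total revenue.

increase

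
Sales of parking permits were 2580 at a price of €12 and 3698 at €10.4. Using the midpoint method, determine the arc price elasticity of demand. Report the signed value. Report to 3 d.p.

-2.493

ΔQ = 3698 − 2580 = 1118; ΔP = 10.4 − 12 = -1.6.
Midpoints: P̄ = 11.20, Q̄ = 3139.0.
ε = (ΔQ/ΔP)(P̄/Q̄) = (1118/-1.6)(11.20/3139.0).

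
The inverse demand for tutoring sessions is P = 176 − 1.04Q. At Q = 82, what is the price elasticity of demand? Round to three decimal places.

At Q = 82, P = 176 − 1.04(82) = 90.72.
dP/dQ = −1.04, so dQ/dP = 1/(−1.04) = -0.962.
ε = (dQ/dP)(P/Q) = (-0.962)(90.72/82).

-1.064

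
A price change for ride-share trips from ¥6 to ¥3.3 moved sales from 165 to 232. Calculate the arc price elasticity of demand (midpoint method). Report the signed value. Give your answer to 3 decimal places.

ΔQ = 232 − 165 = 67; ΔP = 3.3 − 6 = -2.7.
Midpoints: P̄ = 4.65, Q̄ = 198.5.
ε = (ΔQ/ΔP)(P̄/Q̄) = (67/-2.7)(4.65/198.5).

-0.581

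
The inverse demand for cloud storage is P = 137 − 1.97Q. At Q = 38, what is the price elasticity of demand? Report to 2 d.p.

-0.83

At Q = 38, P = 137 − 1.97(38) = 62.14.
dP/dQ = −1.97, so dQ/dP = 1/(−1.97) = -0.508.
ε = (dQ/dP)(P/Q) = (-0.508)(62.14/38).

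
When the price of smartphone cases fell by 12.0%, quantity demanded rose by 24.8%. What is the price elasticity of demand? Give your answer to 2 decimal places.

-2.07

ε = %ΔQ / %ΔP = (24.8)/(-12.0) = -2.067.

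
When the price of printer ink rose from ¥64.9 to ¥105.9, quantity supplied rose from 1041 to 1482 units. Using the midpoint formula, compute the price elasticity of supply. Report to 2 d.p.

ΔQ = 1482 − 1041 = 441; ΔP = 105.9 − 64.9 = 41.
Midpoints: P̄ = 85.40, Q̄ = 1261.5.
ε_s = (ΔQ/ΔP)(P̄/Q̄) = (441/41)(85.40/1261.5).

0.73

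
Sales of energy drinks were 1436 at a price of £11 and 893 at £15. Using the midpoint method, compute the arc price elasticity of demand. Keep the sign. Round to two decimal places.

-1.52

ΔQ = 893 − 1436 = -543; ΔP = 15 − 11 = 4.
Midpoints: P̄ = 13.00, Q̄ = 1164.5.
ε = (ΔQ/ΔP)(P̄/Q̄) = (-543/4)(13.00/1164.5).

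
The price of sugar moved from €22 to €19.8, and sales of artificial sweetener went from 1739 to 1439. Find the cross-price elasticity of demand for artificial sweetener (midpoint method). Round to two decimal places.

1.79

ΔQ_x = 1439 − 1739 = -300; ΔP_y = 19.8 − 22 = -2.2.
Midpoints: P̄_y = 20.90, Q̄_x = 1589.0.
ε_xy = (ΔQ_x/ΔP_y)(P̄_y/Q̄_x) = (-300/-2.2)(20.90/1589.0).
ε_xy > 0, so the goods are substitutes.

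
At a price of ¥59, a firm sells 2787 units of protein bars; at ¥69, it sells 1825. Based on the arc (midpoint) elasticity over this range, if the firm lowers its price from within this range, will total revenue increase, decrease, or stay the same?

Arc ε = (-962/10)(64.00/2306.0) ≈ -2.670.
|ε| = 2.67 > 1, so demand is elastic. A price cut therefore raises total revenue.

increase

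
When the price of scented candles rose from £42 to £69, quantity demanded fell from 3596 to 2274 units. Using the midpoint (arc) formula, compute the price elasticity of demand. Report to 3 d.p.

-0.926

ΔQ = 2274 − 3596 = -1322; ΔP = 69 − 42 = 27.
Midpoints: P̄ = 55.50, Q̄ = 2935.0.
ε = (ΔQ/ΔP)(P̄/Q̄) = (-1322/27)(55.50/2935.0).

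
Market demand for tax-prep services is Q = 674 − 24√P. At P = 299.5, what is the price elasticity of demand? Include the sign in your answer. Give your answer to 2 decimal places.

At P = 299.5, Q = 258.654.
dQ/dP = −24/(2√P) = -0.693.
ε = (dQ/dP)(P/Q) = (-0.693)(299.5/258.654).

-0.80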